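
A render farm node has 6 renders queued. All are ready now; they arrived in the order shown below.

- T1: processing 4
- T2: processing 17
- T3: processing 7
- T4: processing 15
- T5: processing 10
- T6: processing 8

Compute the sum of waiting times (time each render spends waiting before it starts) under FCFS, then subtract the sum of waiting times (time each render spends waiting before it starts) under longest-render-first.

-49

FIFO (arrival order): T1 T2 T3 T4 T5 T6.
T1: waits 0, runs 0→4
T2: waits 4, runs 4→21
T3: waits 21, runs 21→28
T4: waits 28, runs 28→43
T5: waits 43, runs 43→53
T6: waits 53, runs 53→61
Sum = 0+4+21+28+43+53 = 149.
LPT (decreasing processing time): T2 T4 T5 T6 T3 T1.
T2: waits 0, runs 0→17
T4: waits 17, runs 17→32
T5: waits 32, runs 32→42
T6: waits 42, runs 42→50
T3: waits 50, runs 50→57
T1: waits 57, runs 57→61
Sum = 0+17+32+42+50+57 = 198.
Difference = 149 − 198 = -49.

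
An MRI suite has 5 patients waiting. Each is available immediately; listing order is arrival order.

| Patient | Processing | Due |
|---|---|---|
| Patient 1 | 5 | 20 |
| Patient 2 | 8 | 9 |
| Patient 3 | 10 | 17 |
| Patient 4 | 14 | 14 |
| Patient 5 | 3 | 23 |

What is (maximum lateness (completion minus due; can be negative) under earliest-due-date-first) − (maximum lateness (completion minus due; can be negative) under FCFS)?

EDD (increasing due date): Patient 2 Patient 4 Patient 3 Patient 1 Patient 5.
Patient 2: 0→8, due 9, lateness -1
Patient 4: 8→22, due 14, lateness 8
Patient 3: 22→32, due 17, lateness 15
Patient 1: 32→37, due 20, lateness 17
Patient 5: 37→40, due 23, lateness 17
Maximum = 17.
FIFO (arrival order): Patient 1 Patient 2 Patient 3 Patient 4 Patient 5.
Patient 1: 0→5, due 20, lateness -15
Patient 2: 5→13, due 9, lateness 4
Patient 3: 13→23, due 17, lateness 6
Patient 4: 23→37, due 14, lateness 23
Patient 5: 37→40, due 23, lateness 17
Maximum = 23.
Difference = 17 − 23 = -6.

-6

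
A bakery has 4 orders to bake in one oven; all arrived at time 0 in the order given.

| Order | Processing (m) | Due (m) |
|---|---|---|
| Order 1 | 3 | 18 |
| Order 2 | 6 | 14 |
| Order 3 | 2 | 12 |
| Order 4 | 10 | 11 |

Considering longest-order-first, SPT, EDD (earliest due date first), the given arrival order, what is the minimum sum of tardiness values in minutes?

7

LPT (decreasing processing time): Order 4 Order 2 Order 1 Order 3.
Order 4: 0→10, due 11, tardiness 0
Order 2: 10→16, due 14, tardiness 2
Order 1: 16→19, due 18, tardiness 1
Order 3: 19→21, due 12, tardiness 9
Sum = 0+2+1+9 = 12.
SPT (increasing processing time): Order 3 Order 1 Order 2 Order 4.
Order 3: 0→2, due 12, tardiness 0
Order 1: 2→5, due 18, tardiness 0
Order 2: 5→11, due 14, tardiness 0
Order 4: 11→21, due 11, tardiness 10
Sum = 0+0+0+10 = 10.
EDD (increasing due date): Order 4 Order 3 Order 2 Order 1.
Order 4: 0→10, due 11, tardiness 0
Order 3: 10→12, due 12, tardiness 0
Order 2: 12→18, due 14, tardiness 4
Order 1: 18→21, due 18, tardiness 3
Sum = 0+0+4+3 = 7.
FIFO (arrival order): Order 1 Order 2 Order 3 Order 4.
Order 1: 0→3, due 18, tardiness 0
Order 2: 3→9, due 14, tardiness 0
Order 3: 9→11, due 12, tardiness 0
Order 4: 11→21, due 11, tardiness 10
Sum = 0+0+0+10 = 10.
LPT 12, SPT 10, EDD 7, FIFO 10 → minimum 7.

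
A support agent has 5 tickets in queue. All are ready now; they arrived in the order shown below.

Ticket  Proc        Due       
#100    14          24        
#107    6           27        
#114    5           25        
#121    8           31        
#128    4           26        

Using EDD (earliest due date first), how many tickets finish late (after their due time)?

EDD (increasing due date): #100 #114 #128 #107 #121.
#100: 0→14, due 24, tardiness 0
#114: 14→19, due 25, tardiness 0
#128: 19→23, due 26, tardiness 0
#107: 23→29, due 27, tardiness 2
#121: 29→37, due 31, tardiness 6
Late tickets: 2.

2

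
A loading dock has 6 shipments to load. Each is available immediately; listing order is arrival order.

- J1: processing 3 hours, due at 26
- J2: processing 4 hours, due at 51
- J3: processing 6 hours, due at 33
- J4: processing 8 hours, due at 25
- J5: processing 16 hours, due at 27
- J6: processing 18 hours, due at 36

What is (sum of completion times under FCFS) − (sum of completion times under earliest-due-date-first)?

FIFO (arrival order): J1 J2 J3 J4 J5 J6.
J1: 0→3
J2: 3→7
J3: 7→13
J4: 13→21
J5: 21→37
J6: 37→55
Sum = 3+7+13+21+37+55 = 136.
EDD (increasing due date): J4 J1 J5 J3 J6 J2.
J4: 0→8
J1: 8→11
J5: 11→27
J3: 27→33
J6: 33→51
J2: 51→55
Sum = 8+11+27+33+51+55 = 185.
Difference = 136 − 185 = -49.

-49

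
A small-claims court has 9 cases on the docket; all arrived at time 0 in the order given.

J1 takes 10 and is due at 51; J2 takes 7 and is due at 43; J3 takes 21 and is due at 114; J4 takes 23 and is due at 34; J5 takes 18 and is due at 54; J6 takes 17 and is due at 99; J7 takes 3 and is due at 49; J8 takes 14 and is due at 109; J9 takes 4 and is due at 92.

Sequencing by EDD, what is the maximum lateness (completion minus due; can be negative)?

7

EDD (increasing due date): J4 J2 J7 J1 J5 J9 J6 J8 J3.
J4: 0→23, due 34, lateness -11
J2: 23→30, due 43, lateness -13
J7: 30→33, due 49, lateness -16
J1: 33→43, due 51, lateness -8
J5: 43→61, due 54, lateness 7
J9: 61→65, due 92, lateness -27
J6: 65→82, due 99, lateness -17
J8: 82→96, due 109, lateness -13
J3: 96→117, due 114, lateness 3
Maximum = 7.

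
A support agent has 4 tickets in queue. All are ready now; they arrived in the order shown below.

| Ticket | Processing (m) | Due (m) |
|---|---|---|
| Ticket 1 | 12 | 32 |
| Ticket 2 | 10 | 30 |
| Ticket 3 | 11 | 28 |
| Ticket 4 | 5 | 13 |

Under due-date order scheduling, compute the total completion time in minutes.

EDD (increasing due date): Ticket 4 Ticket 3 Ticket 2 Ticket 1.
Ticket 4: 0→5
Ticket 3: 5→16
Ticket 2: 16→26
Ticket 1: 26→38
Sum = 5+16+26+38 = 85.

85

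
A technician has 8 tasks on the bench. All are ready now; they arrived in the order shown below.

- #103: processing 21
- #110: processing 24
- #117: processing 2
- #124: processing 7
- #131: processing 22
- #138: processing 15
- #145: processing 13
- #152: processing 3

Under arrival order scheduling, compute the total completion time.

FIFO (arrival order): #103 #110 #117 #124 #131 #138 #145 #152.
#103: 0→21
#110: 21→45
#117: 45→47
#124: 47→54
#131: 54→76
#138: 76→91
#145: 91→104
#152: 104→107
Sum = 21+45+47+54+76+91+104+107 = 545.

545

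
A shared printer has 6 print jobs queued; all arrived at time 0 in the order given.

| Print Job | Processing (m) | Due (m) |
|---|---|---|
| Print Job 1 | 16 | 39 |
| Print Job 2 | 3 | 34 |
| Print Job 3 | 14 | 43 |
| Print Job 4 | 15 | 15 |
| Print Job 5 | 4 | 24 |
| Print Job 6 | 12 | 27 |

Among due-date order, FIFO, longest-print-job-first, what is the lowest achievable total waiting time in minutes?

EDD (increasing due date): Print Job 4 Print Job 5 Print Job 6 Print Job 2 Print Job 1 Print Job 3.
Print Job 4: waits 0, runs 0→15
Print Job 5: waits 15, runs 15→19
Print Job 6: waits 19, runs 19→31
Print Job 2: waits 31, runs 31→34
Print Job 1: waits 34, runs 34→50
Print Job 3: waits 50, runs 50→64
Sum = 0+15+19+31+34+50 = 149.
FIFO (arrival order): Print Job 1 Print Job 2 Print Job 3 Print Job 4 Print Job 5 Print Job 6.
Print Job 1: waits 0, runs 0→16
Print Job 2: waits 16, runs 16→19
Print Job 3: waits 19, runs 19→33
Print Job 4: waits 33, runs 33→48
Print Job 5: waits 48, runs 48→52
Print Job 6: waits 52, runs 52→64
Sum = 0+16+19+33+48+52 = 168.
LPT (decreasing processing time): Print Job 1 Print Job 4 Print Job 3 Print Job 6 Print Job 5 Print Job 2.
Print Job 1: waits 0, runs 0→16
Print Job 4: waits 16, runs 16→31
Print Job 3: waits 31, runs 31→45
Print Job 6: waits 45, runs 45→57
Print Job 5: waits 57, runs 57→61
Print Job 2: waits 61, runs 61→64
Sum = 0+16+31+45+57+61 = 210.
EDD 149, FIFO 168, LPT 210 → minimum 149.

149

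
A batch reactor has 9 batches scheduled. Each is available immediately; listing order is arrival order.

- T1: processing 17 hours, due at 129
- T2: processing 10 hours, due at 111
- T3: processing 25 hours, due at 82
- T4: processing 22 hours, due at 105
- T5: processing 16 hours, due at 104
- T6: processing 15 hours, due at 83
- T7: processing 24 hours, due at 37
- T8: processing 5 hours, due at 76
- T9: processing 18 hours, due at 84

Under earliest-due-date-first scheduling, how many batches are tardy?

EDD (increasing due date): T7 T8 T3 T6 T9 T5 T4 T2 T1.
T7: 0→24, due 37, tardiness 0
T8: 24→29, due 76, tardiness 0
T3: 29→54, due 82, tardiness 0
T6: 54→69, due 83, tardiness 0
T9: 69→87, due 84, tardiness 3
T5: 87→103, due 104, tardiness 0
T4: 103→125, due 105, tardiness 20
T2: 125→135, due 111, tardiness 24
T1: 135→152, due 129, tardiness 23
Late batches: 4.

4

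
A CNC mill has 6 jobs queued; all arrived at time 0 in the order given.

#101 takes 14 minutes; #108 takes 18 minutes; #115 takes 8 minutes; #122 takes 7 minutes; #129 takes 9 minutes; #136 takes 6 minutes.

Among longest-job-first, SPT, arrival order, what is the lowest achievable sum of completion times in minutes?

176

LPT (decreasing processing time): #108 #101 #129 #115 #122 #136.
#108: 0→18
#101: 18→32
#129: 32→41
#115: 41→49
#122: 49→56
#136: 56→62
Sum = 18+32+41+49+56+62 = 258.
SPT (increasing processing time): #136 #122 #115 #129 #101 #108.
#136: 0→6
#122: 6→13
#115: 13→21
#129: 21→30
#101: 30→44
#108: 44→62
Sum = 6+13+21+30+44+62 = 176.
FIFO (arrival order): #101 #108 #115 #122 #129 #136.
#101: 0→14
#108: 14→32
#115: 32→40
#122: 40→47
#129: 47→56
#136: 56→62
Sum = 14+32+40+47+56+62 = 251.
LPT 258, SPT 176, FIFO 251 → minimum 176.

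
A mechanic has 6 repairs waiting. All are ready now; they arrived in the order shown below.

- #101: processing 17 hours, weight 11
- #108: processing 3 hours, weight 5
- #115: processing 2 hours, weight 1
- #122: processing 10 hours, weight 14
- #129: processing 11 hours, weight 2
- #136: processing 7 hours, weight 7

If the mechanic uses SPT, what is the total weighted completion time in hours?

SPT (increasing processing time): #115 #108 #136 #122 #129 #101.
#115: finishes 2, weight 1, w·C = 2
#108: finishes 5, weight 5, w·C = 25
#136: finishes 12, weight 7, w·C = 84
#122: finishes 22, weight 14, w·C = 308
#129: finishes 33, weight 2, w·C = 66
#101: finishes 50, weight 11, w·C = 550
Sum = 2+25+84+308+66+550 = 1035.

1035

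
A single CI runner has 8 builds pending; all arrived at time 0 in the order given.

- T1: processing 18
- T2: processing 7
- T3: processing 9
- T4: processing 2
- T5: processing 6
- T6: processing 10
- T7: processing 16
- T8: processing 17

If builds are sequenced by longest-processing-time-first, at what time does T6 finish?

LPT (decreasing processing time): T1 T8 T7 T6 T3 T2 T5 T4.
T1: 0→18
T8: 18→35
T7: 35→51
T6: 51→61

61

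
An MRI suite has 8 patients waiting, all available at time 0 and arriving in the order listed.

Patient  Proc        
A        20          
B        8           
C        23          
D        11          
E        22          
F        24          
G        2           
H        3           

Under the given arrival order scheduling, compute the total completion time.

576

FIFO (arrival order): A B C D E F G H.
A: 0→20
B: 20→28
C: 28→51
D: 51→62
E: 62→84
F: 84→108
G: 108→110
H: 110→113
Sum = 20+28+51+62+84+108+110+113 = 576.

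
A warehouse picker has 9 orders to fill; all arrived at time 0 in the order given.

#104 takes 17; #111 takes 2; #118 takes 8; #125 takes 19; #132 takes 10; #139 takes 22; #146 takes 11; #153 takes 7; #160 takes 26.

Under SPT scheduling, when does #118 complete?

SPT (increasing processing time): #111 #153 #118 #132 #146 #104 #125 #139 #160.
#111: 0→2
#153: 2→9
#118: 9→17

17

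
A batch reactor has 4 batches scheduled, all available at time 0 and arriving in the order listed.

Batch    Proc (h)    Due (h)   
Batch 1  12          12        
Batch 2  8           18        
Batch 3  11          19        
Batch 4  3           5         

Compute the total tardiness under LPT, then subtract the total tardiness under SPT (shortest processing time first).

LPT (decreasing processing time): Batch 1 Batch 3 Batch 2 Batch 4.
Batch 1: 0→12, due 12, tardiness 0
Batch 3: 12→23, due 19, tardiness 4
Batch 2: 23→31, due 18, tardiness 13
Batch 4: 31→34, due 5, tardiness 29
Sum = 0+4+13+29 = 46.
SPT (increasing processing time): Batch 4 Batch 2 Batch 3 Batch 1.
Batch 4: 0→3, due 5, tardiness 0
Batch 2: 3→11, due 18, tardiness 0
Batch 3: 11→22, due 19, tardiness 3
Batch 1: 22→34, due 12, tardiness 22
Sum = 0+0+3+22 = 25.
Difference = 46 − 25 = 21.

21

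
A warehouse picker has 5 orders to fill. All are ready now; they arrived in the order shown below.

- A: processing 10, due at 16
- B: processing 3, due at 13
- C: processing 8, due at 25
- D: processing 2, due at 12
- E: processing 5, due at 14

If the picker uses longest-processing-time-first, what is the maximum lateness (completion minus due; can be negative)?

LPT (decreasing processing time): A C E B D.
A: 0→10, due 16, lateness -6
C: 10→18, due 25, lateness -7
E: 18→23, due 14, lateness 9
B: 23→26, due 13, lateness 13
D: 26→28, due 12, lateness 16
Maximum = 16.

16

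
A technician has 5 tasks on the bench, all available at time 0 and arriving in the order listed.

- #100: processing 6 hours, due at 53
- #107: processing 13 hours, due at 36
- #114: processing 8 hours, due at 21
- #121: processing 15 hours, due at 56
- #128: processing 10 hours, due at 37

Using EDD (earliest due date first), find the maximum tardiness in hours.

EDD (increasing due date): #114 #107 #128 #100 #121.
#114: 0→8, due 21, tardiness 0
#107: 8→21, due 36, tardiness 0
#128: 21→31, due 37, tardiness 0
#100: 31→37, due 53, tardiness 0
#121: 37→52, due 56, tardiness 0
Maximum = 0.

0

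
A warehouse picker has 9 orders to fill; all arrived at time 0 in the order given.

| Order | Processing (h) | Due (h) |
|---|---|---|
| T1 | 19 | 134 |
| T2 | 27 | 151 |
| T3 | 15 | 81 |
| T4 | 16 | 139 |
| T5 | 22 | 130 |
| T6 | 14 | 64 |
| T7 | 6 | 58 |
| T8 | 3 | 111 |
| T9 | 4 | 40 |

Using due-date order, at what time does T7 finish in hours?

10

EDD (increasing due date): T9 T7 T6 T3 T8 T5 T1 T4 T2.
T9: 0→4
T7: 4→10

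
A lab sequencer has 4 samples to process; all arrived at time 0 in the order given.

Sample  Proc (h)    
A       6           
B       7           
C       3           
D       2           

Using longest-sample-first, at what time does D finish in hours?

18

LPT (decreasing processing time): B A C D.
B: 0→7
A: 7→13
C: 13→16
D: 16→18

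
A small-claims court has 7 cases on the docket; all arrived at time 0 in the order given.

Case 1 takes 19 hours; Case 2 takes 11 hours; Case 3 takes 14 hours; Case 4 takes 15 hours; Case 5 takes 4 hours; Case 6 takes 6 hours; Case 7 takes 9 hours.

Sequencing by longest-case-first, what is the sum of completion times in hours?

380

LPT (decreasing processing time): Case 1 Case 4 Case 3 Case 2 Case 7 Case 6 Case 5.
Case 1: 0→19
Case 4: 19→34
Case 3: 34→48
Case 2: 48→59
Case 7: 59→68
Case 6: 68→74
Case 5: 74→78
Sum = 19+34+48+59+68+74+78 = 380.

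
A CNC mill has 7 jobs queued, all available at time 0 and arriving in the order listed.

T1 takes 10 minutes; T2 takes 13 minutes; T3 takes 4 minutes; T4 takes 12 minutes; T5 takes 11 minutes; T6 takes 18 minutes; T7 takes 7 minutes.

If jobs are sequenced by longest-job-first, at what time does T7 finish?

LPT (decreasing processing time): T6 T2 T4 T5 T1 T7 T3.
T6: 0→18
T2: 18→31
T4: 31→43
T5: 43→54
T1: 54→64
T7: 64→71

71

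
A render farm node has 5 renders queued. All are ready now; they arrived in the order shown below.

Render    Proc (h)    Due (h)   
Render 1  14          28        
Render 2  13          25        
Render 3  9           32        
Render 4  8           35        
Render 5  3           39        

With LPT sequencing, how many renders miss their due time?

4

LPT (decreasing processing time): Render 1 Render 2 Render 3 Render 4 Render 5.
Render 1: 0→14, due 28, tardiness 0
Render 2: 14→27, due 25, tardiness 2
Render 3: 27→36, due 32, tardiness 4
Render 4: 36→44, due 35, tardiness 9
Render 5: 44→47, due 39, tardiness 8
Late renders: 4.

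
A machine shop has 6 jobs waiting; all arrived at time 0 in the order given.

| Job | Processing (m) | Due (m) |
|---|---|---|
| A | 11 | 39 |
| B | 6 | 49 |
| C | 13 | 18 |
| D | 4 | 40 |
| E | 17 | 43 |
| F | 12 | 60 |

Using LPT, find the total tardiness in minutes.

59

LPT (decreasing processing time): E C F A B D.
E: 0→17, due 43, tardiness 0
C: 17→30, due 18, tardiness 12
F: 30→42, due 60, tardiness 0
A: 42→53, due 39, tardiness 14
B: 53→59, due 49, tardiness 10
D: 59→63, due 40, tardiness 23
Sum = 0+12+0+14+10+23 = 59.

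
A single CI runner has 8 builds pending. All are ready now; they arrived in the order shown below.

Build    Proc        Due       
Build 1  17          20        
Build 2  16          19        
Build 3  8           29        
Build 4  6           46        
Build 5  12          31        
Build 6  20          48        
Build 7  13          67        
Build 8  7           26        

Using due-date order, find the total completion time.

448

EDD (increasing due date): Build 2 Build 1 Build 8 Build 3 Build 5 Build 4 Build 6 Build 7.
Build 2: 0→16
Build 1: 16→33
Build 8: 33→40
Build 3: 40→48
Build 5: 48→60
Build 4: 60→66
Build 6: 66→86
Build 7: 86→99
Sum = 16+33+40+48+60+66+86+99 = 448.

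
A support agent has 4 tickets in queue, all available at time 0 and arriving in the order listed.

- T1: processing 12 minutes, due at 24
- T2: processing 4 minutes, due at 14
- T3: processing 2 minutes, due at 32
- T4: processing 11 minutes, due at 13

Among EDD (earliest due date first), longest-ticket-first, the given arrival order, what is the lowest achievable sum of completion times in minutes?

75

EDD (increasing due date): T4 T2 T1 T3.
T4: 0→11
T2: 11→15
T1: 15→27
T3: 27→29
Sum = 11+15+27+29 = 82.
LPT (decreasing processing time): T1 T4 T2 T3.
T1: 0→12
T4: 12→23
T2: 23→27
T3: 27→29
Sum = 12+23+27+29 = 91.
FIFO (arrival order): T1 T2 T3 T4.
T1: 0→12
T2: 12→16
T3: 16→18
T4: 18→29
Sum = 12+16+18+29 = 75.
EDD 82, LPT 91, FIFO 75 → minimum 75.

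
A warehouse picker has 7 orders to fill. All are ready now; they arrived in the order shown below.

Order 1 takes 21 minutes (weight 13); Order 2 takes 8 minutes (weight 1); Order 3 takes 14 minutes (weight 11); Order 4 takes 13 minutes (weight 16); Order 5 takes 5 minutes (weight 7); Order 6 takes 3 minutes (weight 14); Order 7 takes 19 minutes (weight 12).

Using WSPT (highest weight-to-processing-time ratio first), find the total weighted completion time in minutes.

2525

WSPT (decreasing weight/processing-time ratio): Order 6 Order 5 Order 4 Order 3 Order 7 Order 1 Order 2.
Order 6: finishes 3, weight 14, w·C = 42
Order 5: finishes 8, weight 7, w·C = 56
Order 4: finishes 21, weight 16, w·C = 336
Order 3: finishes 35, weight 11, w·C = 385
Order 7: finishes 54, weight 12, w·C = 648
Order 1: finishes 75, weight 13, w·C = 975
Order 2: finishes 83, weight 1, w·C = 83
Sum = 42+56+336+385+648+975+83 = 2525.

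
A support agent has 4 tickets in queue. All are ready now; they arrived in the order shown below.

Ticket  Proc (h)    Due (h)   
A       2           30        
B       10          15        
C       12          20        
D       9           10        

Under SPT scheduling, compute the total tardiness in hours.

SPT (increasing processing time): A D B C.
A: 0→2, due 30, tardiness 0
D: 2→11, due 10, tardiness 1
B: 11→21, due 15, tardiness 6
C: 21→33, due 20, tardiness 13
Sum = 0+1+6+13 = 20.

20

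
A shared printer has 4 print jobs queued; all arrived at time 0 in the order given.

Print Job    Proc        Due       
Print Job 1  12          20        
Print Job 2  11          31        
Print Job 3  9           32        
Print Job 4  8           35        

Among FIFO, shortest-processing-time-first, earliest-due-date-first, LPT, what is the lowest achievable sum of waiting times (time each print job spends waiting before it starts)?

FIFO (arrival order): Print Job 1 Print Job 2 Print Job 3 Print Job 4.
Print Job 1: waits 0, runs 0→12
Print Job 2: waits 12, runs 12→23
Print Job 3: waits 23, runs 23→32
Print Job 4: waits 32, runs 32→40
Sum = 0+12+23+32 = 67.
SPT (increasing processing time): Print Job 4 Print Job 3 Print Job 2 Print Job 1.
Print Job 4: waits 0, runs 0→8
Print Job 3: waits 8, runs 8→17
Print Job 2: waits 17, runs 17→28
Print Job 1: waits 28, runs 28→40
Sum = 0+8+17+28 = 53.
EDD (increasing due date): Print Job 1 Print Job 2 Print Job 3 Print Job 4.
Print Job 1: waits 0, runs 0→12
Print Job 2: waits 12, runs 12→23
Print Job 3: waits 23, runs 23→32
Print Job 4: waits 32, runs 32→40
Sum = 0+12+23+32 = 67.
LPT (decreasing processing time): Print Job 1 Print Job 2 Print Job 3 Print Job 4.
Print Job 1: waits 0, runs 0→12
Print Job 2: waits 12, runs 12→23
Print Job 3: waits 23, runs 23→32
Print Job 4: waits 32, runs 32→40
Sum = 0+12+23+32 = 67.
FIFO 67, SPT 53, EDD 67, LPT 67 → minimum 53.

53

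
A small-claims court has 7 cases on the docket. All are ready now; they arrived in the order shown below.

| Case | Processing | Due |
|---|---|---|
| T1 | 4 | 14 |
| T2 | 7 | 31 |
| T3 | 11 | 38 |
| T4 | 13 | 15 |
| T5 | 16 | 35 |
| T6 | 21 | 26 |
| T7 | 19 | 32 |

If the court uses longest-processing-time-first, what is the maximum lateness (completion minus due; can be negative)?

LPT (decreasing processing time): T6 T7 T5 T4 T3 T2 T1.
T6: 0→21, due 26, lateness -5
T7: 21→40, due 32, lateness 8
T5: 40→56, due 35, lateness 21
T4: 56→69, due 15, lateness 54
T3: 69→80, due 38, lateness 42
T2: 80→87, due 31, lateness 56
T1: 87→91, due 14, lateness 77
Maximum = 77.

77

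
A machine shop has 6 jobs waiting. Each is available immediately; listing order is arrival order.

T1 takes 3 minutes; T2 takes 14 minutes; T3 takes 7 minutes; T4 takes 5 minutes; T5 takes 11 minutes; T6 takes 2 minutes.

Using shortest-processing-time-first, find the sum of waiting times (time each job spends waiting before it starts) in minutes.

SPT (increasing processing time): T6 T1 T4 T3 T5 T2.
T6: waits 0, runs 0→2
T1: waits 2, runs 2→5
T4: waits 5, runs 5→10
T3: waits 10, runs 10→17
T5: waits 17, runs 17→28
T2: waits 28, runs 28→42
Sum = 0+2+5+10+17+28 = 62.

62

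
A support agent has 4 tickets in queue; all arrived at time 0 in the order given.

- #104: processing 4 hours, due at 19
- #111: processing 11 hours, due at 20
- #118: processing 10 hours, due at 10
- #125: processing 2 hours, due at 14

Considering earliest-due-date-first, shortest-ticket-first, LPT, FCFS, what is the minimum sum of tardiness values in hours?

EDD (increasing due date): #118 #125 #104 #111.
#118: 0→10, due 10, tardiness 0
#125: 10→12, due 14, tardiness 0
#104: 12→16, due 19, tardiness 0
#111: 16→27, due 20, tardiness 7
Sum = 0+0+0+7 = 7.
SPT (increasing processing time): #125 #104 #118 #111.
#125: 0→2, due 14, tardiness 0
#104: 2→6, due 19, tardiness 0
#118: 6→16, due 10, tardiness 6
#111: 16→27, due 20, tardiness 7
Sum = 0+0+6+7 = 13.
LPT (decreasing processing time): #111 #118 #104 #125.
#111: 0→11, due 20, tardiness 0
#118: 11→21, due 10, tardiness 11
#104: 21→25, due 19, tardiness 6
#125: 25→27, due 14, tardiness 13
Sum = 0+11+6+13 = 30.
FIFO (arrival order): #104 #111 #118 #125.
#104: 0→4, due 19, tardiness 0
#111: 4→15, due 20, tardiness 0
#118: 15→25, due 10, tardiness 15
#125: 25→27, due 14, tardiness 13
Sum = 0+0+15+13 = 28.
EDD 7, SPT 13, LPT 30, FIFO 28 → minimum 7.

7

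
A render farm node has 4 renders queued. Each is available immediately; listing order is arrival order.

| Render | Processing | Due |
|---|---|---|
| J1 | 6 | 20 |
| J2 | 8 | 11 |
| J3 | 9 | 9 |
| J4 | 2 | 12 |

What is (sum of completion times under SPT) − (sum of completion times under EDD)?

SPT (increasing processing time): J4 J1 J2 J3.
J4: 0→2
J1: 2→8
J2: 8→16
J3: 16→25
Sum = 2+8+16+25 = 51.
EDD (increasing due date): J3 J2 J4 J1.
J3: 0→9
J2: 9→17
J4: 17→19
J1: 19→25
Sum = 9+17+19+25 = 70.
Difference = 51 − 70 = -19.

-19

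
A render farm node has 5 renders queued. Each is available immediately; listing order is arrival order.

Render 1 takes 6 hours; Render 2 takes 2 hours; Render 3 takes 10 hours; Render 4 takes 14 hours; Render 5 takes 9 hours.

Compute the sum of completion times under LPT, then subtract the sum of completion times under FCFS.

46

LPT (decreasing processing time): Render 4 Render 3 Render 5 Render 1 Render 2.
Render 4: 0→14
Render 3: 14→24
Render 5: 24→33
Render 1: 33→39
Render 2: 39→41
Sum = 14+24+33+39+41 = 151.
FIFO (arrival order): Render 1 Render 2 Render 3 Render 4 Render 5.
Render 1: 0→6
Render 2: 6→8
Render 3: 8→18
Render 4: 18→32
Render 5: 32→41
Sum = 6+8+18+32+41 = 105.
Difference = 151 − 105 = 46.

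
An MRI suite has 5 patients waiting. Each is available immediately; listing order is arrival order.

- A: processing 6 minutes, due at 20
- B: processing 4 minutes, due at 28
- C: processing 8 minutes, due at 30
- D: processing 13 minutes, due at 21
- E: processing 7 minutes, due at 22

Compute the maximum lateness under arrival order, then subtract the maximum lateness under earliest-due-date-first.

FIFO (arrival order): A B C D E.
A: 0→6, due 20, lateness -14
B: 6→10, due 28, lateness -18
C: 10→18, due 30, lateness -12
D: 18→31, due 21, lateness 10
E: 31→38, due 22, lateness 16
Maximum = 16.
EDD (increasing due date): A D E B C.
A: 0→6, due 20, lateness -14
D: 6→19, due 21, lateness -2
E: 19→26, due 22, lateness 4
B: 26→30, due 28, lateness 2
C: 30→38, due 30, lateness 8
Maximum = 8.
Difference = 16 − 8 = 8.

8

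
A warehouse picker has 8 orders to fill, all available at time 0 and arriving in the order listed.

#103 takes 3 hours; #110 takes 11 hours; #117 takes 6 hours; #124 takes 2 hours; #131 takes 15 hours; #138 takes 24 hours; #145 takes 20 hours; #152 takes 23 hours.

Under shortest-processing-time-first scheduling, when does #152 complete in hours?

SPT (increasing processing time): #124 #103 #117 #110 #131 #145 #152 #138.
#124: 0→2
#103: 2→5
#117: 5→11
#110: 11→22
#131: 22→37
#145: 37→57
#152: 57→80

80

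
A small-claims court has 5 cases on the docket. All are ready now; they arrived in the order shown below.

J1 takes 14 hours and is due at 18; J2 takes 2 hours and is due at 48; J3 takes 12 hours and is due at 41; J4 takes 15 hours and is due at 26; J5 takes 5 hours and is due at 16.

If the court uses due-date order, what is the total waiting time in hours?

EDD (increasing due date): J5 J1 J4 J3 J2.
J5: waits 0, runs 0→5
J1: waits 5, runs 5→19
J4: waits 19, runs 19→34
J3: waits 34, runs 34→46
J2: waits 46, runs 46→48
Sum = 0+5+19+34+46 = 104.

104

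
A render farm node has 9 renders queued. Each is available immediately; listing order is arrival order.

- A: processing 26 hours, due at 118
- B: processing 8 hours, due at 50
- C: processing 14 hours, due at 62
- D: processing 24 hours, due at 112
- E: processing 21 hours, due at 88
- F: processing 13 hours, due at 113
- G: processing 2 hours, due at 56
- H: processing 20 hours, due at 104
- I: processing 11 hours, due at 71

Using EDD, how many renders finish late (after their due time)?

EDD (increasing due date): B G C I E H D F A.
B: 0→8, due 50, tardiness 0
G: 8→10, due 56, tardiness 0
C: 10→24, due 62, tardiness 0
I: 24→35, due 71, tardiness 0
E: 35→56, due 88, tardiness 0
H: 56→76, due 104, tardiness 0
D: 76→100, due 112, tardiness 0
F: 100→113, due 113, tardiness 0
A: 113→139, due 118, tardiness 21
Late renders: 1.

1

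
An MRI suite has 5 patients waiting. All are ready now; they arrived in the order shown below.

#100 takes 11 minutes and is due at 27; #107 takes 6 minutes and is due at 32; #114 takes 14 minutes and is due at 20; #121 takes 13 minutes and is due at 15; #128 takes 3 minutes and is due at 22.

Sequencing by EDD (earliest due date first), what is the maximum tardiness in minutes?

15

EDD (increasing due date): #121 #114 #128 #100 #107.
#121: 0→13, due 15, tardiness 0
#114: 13→27, due 20, tardiness 7
#128: 27→30, due 22, tardiness 8
#100: 30→41, due 27, tardiness 14
#107: 41→47, due 32, tardiness 15
Maximum = 15.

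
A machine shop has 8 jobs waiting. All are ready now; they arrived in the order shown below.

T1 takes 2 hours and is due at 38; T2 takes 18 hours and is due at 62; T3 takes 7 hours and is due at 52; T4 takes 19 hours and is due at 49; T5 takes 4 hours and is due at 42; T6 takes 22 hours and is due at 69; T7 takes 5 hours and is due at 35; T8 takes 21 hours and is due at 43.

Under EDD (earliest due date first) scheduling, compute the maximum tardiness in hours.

29

EDD (increasing due date): T7 T1 T5 T8 T4 T3 T2 T6.
T7: 0→5, due 35, tardiness 0
T1: 5→7, due 38, tardiness 0
T5: 7→11, due 42, tardiness 0
T8: 11→32, due 43, tardiness 0
T4: 32→51, due 49, tardiness 2
T3: 51→58, due 52, tardiness 6
T2: 58→76, due 62, tardiness 14
T6: 76→98, due 69, tardiness 29
Maximum = 29.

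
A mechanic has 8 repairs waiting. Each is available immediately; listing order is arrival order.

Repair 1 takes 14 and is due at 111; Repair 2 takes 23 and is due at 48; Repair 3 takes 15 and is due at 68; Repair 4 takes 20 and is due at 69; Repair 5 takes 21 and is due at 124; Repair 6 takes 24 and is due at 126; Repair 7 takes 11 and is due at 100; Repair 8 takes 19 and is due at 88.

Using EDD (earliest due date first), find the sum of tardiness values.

EDD (increasing due date): Repair 2 Repair 3 Repair 4 Repair 8 Repair 7 Repair 1 Repair 5 Repair 6.
Repair 2: 0→23, due 48, tardiness 0
Repair 3: 23→38, due 68, tardiness 0
Repair 4: 38→58, due 69, tardiness 0
Repair 8: 58→77, due 88, tardiness 0
Repair 7: 77→88, due 100, tardiness 0
Repair 1: 88→102, due 111, tardiness 0
Repair 5: 102→123, due 124, tardiness 0
Repair 6: 123→147, due 126, tardiness 21
Sum = 0+0+0+0+0+0+0+21 = 21.

21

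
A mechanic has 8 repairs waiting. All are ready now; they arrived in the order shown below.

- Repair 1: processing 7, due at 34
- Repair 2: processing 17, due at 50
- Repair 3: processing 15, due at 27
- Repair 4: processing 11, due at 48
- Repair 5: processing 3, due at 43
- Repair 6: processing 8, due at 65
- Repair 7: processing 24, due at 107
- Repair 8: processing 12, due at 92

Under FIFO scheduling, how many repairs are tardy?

4

FIFO (arrival order): Repair 1 Repair 2 Repair 3 Repair 4 Repair 5 Repair 6 Repair 7 Repair 8.
Repair 1: 0→7, due 34, tardiness 0
Repair 2: 7→24, due 50, tardiness 0
Repair 3: 24→39, due 27, tardiness 12
Repair 4: 39→50, due 48, tardiness 2
Repair 5: 50→53, due 43, tardiness 10
Repair 6: 53→61, due 65, tardiness 0
Repair 7: 61→85, due 107, tardiness 0
Repair 8: 85→97, due 92, tardiness 5
Late repairs: 4.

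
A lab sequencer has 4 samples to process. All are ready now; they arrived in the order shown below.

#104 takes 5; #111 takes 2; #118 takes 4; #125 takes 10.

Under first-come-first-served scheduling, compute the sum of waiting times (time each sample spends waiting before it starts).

FIFO (arrival order): #104 #111 #118 #125.
#104: waits 0, runs 0→5
#111: waits 5, runs 5→7
#118: waits 7, runs 7→11
#125: waits 11, runs 11→21
Sum = 0+5+7+11 = 23.

23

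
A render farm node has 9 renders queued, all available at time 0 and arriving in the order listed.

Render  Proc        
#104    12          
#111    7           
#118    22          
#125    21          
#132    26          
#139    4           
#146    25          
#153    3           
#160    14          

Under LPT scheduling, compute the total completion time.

LPT (decreasing processing time): #132 #146 #118 #125 #160 #104 #111 #139 #153.
#132: 0→26
#146: 26→51
#118: 51→73
#125: 73→94
#160: 94→108
#104: 108→120
#111: 120→127
#139: 127→131
#153: 131→134
Sum = 26+51+73+94+108+120+127+131+134 = 864.

864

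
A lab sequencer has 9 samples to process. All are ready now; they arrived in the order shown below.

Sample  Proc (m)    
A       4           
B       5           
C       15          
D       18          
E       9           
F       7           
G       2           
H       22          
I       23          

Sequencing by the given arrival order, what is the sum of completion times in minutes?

FIFO (arrival order): A B C D E F G H I.
A: 0→4
B: 4→9
C: 9→24
D: 24→42
E: 42→51
F: 51→58
G: 58→60
H: 60→82
I: 82→105
Sum = 4+9+24+42+51+58+60+82+105 = 435.

435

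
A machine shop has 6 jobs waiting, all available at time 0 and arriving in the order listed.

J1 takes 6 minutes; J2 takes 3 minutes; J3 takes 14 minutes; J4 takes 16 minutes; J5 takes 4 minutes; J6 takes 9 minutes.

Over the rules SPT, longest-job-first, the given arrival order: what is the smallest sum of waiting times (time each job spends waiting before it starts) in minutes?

81

SPT (increasing processing time): J2 J5 J1 J6 J3 J4.
J2: waits 0, runs 0→3
J5: waits 3, runs 3→7
J1: waits 7, runs 7→13
J6: waits 13, runs 13→22
J3: waits 22, runs 22→36
J4: waits 36, runs 36→52
Sum = 0+3+7+13+22+36 = 81.
LPT (decreasing processing time): J4 J3 J6 J1 J5 J2.
J4: waits 0, runs 0→16
J3: waits 16, runs 16→30
J6: waits 30, runs 30→39
J1: waits 39, runs 39→45
J5: waits 45, runs 45→49
J2: waits 49, runs 49→52
Sum = 0+16+30+39+45+49 = 179.
FIFO (arrival order): J1 J2 J3 J4 J5 J6.
J1: waits 0, runs 0→6
J2: waits 6, runs 6→9
J3: waits 9, runs 9→23
J4: waits 23, runs 23→39
J5: waits 39, runs 39→43
J6: waits 43, runs 43→52
Sum = 0+6+9+23+39+43 = 120.
SPT 81, LPT 179, FIFO 120 → minimum 81.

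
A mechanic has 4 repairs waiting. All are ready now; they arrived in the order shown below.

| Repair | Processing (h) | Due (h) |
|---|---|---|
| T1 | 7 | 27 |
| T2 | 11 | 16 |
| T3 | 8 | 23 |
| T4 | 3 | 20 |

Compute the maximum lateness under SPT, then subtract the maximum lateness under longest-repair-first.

4

SPT (increasing processing time): T4 T1 T3 T2.
T4: 0→3, due 20, lateness -17
T1: 3→10, due 27, lateness -17
T3: 10→18, due 23, lateness -5
T2: 18→29, due 16, lateness 13
Maximum = 13.
LPT (decreasing processing time): T2 T3 T1 T4.
T2: 0→11, due 16, lateness -5
T3: 11→19, due 23, lateness -4
T1: 19→26, due 27, lateness -1
T4: 26→29, due 20, lateness 9
Maximum = 9.
Difference = 13 − 9 = 4.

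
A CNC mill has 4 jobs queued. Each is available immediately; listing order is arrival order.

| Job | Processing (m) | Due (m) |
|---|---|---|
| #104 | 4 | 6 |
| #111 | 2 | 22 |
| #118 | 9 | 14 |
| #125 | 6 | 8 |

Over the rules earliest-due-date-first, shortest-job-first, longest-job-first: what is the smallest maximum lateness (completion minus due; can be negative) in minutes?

5

EDD (increasing due date): #104 #125 #118 #111.
#104: 0→4, due 6, lateness -2
#125: 4→10, due 8, lateness 2
#118: 10→19, due 14, lateness 5
#111: 19→21, due 22, lateness -1
Maximum = 5.
SPT (increasing processing time): #111 #104 #125 #118.
#111: 0→2, due 22, lateness -20
#104: 2→6, due 6, lateness 0
#125: 6→12, due 8, lateness 4
#118: 12→21, due 14, lateness 7
Maximum = 7.
LPT (decreasing processing time): #118 #125 #104 #111.
#118: 0→9, due 14, lateness -5
#125: 9→15, due 8, lateness 7
#104: 15→19, due 6, lateness 13
#111: 19→21, due 22, lateness -1
Maximum = 13.
EDD 5, SPT 7, LPT 13 → minimum 5.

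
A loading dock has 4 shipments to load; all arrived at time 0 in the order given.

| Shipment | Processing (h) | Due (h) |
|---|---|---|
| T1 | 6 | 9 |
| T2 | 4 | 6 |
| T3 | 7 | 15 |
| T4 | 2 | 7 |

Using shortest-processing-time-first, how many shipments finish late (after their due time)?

2

SPT (increasing processing time): T4 T2 T1 T3.
T4: 0→2, due 7, tardiness 0
T2: 2→6, due 6, tardiness 0
T1: 6→12, due 9, tardiness 3
T3: 12→19, due 15, tardiness 4
Late shipments: 2.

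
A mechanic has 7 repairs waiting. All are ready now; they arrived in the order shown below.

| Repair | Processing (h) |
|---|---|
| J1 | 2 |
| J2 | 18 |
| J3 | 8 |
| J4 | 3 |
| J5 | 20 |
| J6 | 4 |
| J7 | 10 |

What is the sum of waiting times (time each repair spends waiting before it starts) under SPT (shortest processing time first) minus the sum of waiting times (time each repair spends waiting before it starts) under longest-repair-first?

SPT (increasing processing time): J1 J4 J6 J3 J7 J2 J5.
J1: waits 0, runs 0→2
J4: waits 2, runs 2→5
J6: waits 5, runs 5→9
J3: waits 9, runs 9→17
J7: waits 17, runs 17→27
J2: waits 27, runs 27→45
J5: waits 45, runs 45→65
Sum = 0+2+5+9+17+27+45 = 105.
LPT (decreasing processing time): J5 J2 J7 J3 J6 J4 J1.
J5: waits 0, runs 0→20
J2: waits 20, runs 20→38
J7: waits 38, runs 38→48
J3: waits 48, runs 48→56
J6: waits 56, runs 56→60
J4: waits 60, runs 60→63
J1: waits 63, runs 63→65
Sum = 0+20+38+48+56+60+63 = 285.
Difference = 105 − 285 = -180.

-180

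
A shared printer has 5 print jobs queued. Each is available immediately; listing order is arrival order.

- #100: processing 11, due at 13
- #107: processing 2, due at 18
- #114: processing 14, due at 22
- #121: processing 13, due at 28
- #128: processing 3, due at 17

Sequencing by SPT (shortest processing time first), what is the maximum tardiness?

SPT (increasing processing time): #107 #128 #100 #121 #114.
#107: 0→2, due 18, tardiness 0
#128: 2→5, due 17, tardiness 0
#100: 5→16, due 13, tardiness 3
#121: 16→29, due 28, tardiness 1
#114: 29→43, due 22, tardiness 21
Maximum = 21.

21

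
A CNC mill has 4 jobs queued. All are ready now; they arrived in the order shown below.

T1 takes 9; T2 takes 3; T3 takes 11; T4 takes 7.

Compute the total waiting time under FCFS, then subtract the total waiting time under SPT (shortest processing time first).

12

FIFO (arrival order): T1 T2 T3 T4.
T1: waits 0, runs 0→9
T2: waits 9, runs 9→12
T3: waits 12, runs 12→23
T4: waits 23, runs 23→30
Sum = 0+9+12+23 = 44.
SPT (increasing processing time): T2 T4 T1 T3.
T2: waits 0, runs 0→3
T4: waits 3, runs 3→10
T1: waits 10, runs 10→19
T3: waits 19, runs 19→30
Sum = 0+3+10+19 = 32.
Difference = 44 − 32 = 12.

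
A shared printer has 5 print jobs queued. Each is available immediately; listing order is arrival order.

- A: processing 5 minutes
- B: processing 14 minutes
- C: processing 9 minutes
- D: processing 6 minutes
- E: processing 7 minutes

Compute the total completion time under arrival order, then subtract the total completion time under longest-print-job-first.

FIFO (arrival order): A B C D E.
A: 0→5
B: 5→19
C: 19→28
D: 28→34
E: 34→41
Sum = 5+19+28+34+41 = 127.
LPT (decreasing processing time): B C E D A.
B: 0→14
C: 14→23
E: 23→30
D: 30→36
A: 36→41
Sum = 14+23+30+36+41 = 144.
Difference = 127 − 144 = -17.

-17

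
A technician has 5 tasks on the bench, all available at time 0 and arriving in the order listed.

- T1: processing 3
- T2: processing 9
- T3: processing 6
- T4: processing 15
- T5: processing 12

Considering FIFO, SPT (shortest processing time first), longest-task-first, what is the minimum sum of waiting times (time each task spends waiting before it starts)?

60

FIFO (arrival order): T1 T2 T3 T4 T5.
T1: waits 0, runs 0→3
T2: waits 3, runs 3→12
T3: waits 12, runs 12→18
T4: waits 18, runs 18→33
T5: waits 33, runs 33→45
Sum = 0+3+12+18+33 = 66.
SPT (increasing processing time): T1 T3 T2 T5 T4.
T1: waits 0, runs 0→3
T3: waits 3, runs 3→9
T2: waits 9, runs 9→18
T5: waits 18, runs 18→30
T4: waits 30, runs 30→45
Sum = 0+3+9+18+30 = 60.
LPT (decreasing processing time): T4 T5 T2 T3 T1.
T4: waits 0, runs 0→15
T5: waits 15, runs 15→27
T2: waits 27, runs 27→36
T3: waits 36, runs 36→42
T1: waits 42, runs 42→45
Sum = 0+15+27+36+42 = 120.
FIFO 66, SPT 60, LPT 120 → minimum 60.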